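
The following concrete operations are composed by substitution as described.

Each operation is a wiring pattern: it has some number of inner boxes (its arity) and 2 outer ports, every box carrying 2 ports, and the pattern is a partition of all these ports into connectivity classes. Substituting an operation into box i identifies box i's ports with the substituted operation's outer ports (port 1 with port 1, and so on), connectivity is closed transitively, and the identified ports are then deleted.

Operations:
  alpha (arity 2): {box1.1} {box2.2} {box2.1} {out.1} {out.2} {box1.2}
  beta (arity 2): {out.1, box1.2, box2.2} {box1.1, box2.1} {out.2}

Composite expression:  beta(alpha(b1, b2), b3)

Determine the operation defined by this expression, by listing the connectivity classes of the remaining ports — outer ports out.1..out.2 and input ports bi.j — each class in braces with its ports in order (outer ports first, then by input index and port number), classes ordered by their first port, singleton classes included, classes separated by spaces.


Connectivity passes through glued beta-boundaries; trace each wire chain.
stage alpha: inputs (b1, b2), connectivity {out.1} {out.2} {b1.1} {b1.2} {b2.1} {b2.2}, out.j its boundary
stage beta: inputs (b1, b2, b3), connectivity {out.1, b3.2} {out.2} {b1.1} {b1.2} {b2.1} {b2.2} {b3.1}, out.j its boundary

{out.1, b3.2} {out.2} {b1.1} {b1.2} {b2.1} {b2.2} {b3.1}


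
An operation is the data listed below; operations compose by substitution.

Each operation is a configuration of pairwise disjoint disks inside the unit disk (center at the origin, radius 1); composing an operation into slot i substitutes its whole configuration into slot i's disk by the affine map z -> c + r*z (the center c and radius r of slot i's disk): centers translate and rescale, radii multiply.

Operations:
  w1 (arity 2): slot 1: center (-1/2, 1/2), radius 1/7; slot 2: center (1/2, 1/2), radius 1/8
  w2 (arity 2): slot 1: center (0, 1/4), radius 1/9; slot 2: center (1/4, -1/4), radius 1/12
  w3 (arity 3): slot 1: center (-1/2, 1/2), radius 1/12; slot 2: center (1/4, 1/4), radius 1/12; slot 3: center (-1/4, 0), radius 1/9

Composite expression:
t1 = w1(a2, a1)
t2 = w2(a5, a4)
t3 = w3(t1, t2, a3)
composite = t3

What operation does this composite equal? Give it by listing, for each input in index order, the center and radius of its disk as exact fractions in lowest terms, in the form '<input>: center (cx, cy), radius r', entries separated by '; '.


a1: center (-11/24, 13/24), radius 1/96; a2: center (-13/24, 13/24), radius 1/84; a3: center (-1/4, 0), radius 1/9; a4: center (13/48, 11/48), radius 1/144; a5: center (1/4, 13/48), radius 1/108


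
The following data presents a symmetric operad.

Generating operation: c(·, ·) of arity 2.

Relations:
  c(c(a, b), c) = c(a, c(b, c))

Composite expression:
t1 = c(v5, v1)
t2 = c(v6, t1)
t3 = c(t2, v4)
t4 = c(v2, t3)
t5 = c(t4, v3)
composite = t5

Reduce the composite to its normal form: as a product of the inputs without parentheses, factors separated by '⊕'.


v2 ⊕ v6 ⊕ v5 ⊕ v1 ⊕ v4 ⊕ v3

All parenthesizations of c agree; list the v-inputs left to right.
c(v5, v1) linearizes to v5 ⊕ v1
c(v6, c(v5, v1)) linearizes to v6 ⊕ v5 ⊕ v1
c(c(v6, c(v5, v1)), v4) linearizes to v6 ⊕ v5 ⊕ v1 ⊕ v4
c(v2, c(c(v6, c(v5, v1)), v4)) linearizes to v2 ⊕ v6 ⊕ v5 ⊕ v1 ⊕ v4
c(c(v2, c(c(v6, c(v5, v1)), v4)), v3) linearizes to v2 ⊕ v6 ⊕ v5 ⊕ v1 ⊕ v4 ⊕ v3


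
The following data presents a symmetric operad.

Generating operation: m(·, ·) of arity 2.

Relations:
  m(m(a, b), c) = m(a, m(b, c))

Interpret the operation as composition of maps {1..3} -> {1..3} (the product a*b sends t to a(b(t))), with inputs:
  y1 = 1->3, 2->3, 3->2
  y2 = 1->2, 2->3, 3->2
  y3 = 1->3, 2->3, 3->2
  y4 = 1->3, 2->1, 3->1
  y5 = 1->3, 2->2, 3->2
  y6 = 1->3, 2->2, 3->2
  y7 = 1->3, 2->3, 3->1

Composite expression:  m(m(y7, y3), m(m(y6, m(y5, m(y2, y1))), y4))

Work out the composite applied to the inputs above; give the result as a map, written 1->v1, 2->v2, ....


1->1, 2->1, 3->1

m(y7, y3) = 1->1, 2->1, 3->3
m(y2, y1) = 1->2, 2->2, 3->3
m(y5, m(y2, y1)) = 1->2, 2->2, 3->2
m(y6, m(y5, m(y2, y1))) = 1->2, 2->2, 3->2
m(m(y6, m(y5, m(y2, y1))), y4) = 1->2, 2->2, 3->2
m(m(y7, y3), m(m(y6, m(y5, m(y2, y1))), y4)) = 1->1, 2->1, 3->1


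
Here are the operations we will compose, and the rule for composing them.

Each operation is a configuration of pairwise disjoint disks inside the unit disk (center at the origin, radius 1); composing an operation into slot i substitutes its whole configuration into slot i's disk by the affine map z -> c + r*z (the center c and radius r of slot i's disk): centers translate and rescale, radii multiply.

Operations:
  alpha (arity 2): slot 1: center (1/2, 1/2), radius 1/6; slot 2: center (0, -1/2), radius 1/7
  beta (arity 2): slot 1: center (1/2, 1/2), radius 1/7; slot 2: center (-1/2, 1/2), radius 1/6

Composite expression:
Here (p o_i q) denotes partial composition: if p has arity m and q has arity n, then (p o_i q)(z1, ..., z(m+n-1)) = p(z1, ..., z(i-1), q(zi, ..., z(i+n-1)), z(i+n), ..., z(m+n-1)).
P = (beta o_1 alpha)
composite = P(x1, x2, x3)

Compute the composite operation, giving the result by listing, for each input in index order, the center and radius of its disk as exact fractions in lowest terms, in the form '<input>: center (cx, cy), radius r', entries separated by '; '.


Nesting under beta composes maps z -> c + r*z down each x-path.
input x1: composing its 2 substitution steps yields center (4/7, 4/7), radius 1/42
input x2: composing its 2 substitution steps yields center (1/2, 3/7), radius 1/49
input x3: composing its 1 substitution step yields center (-1/2, 1/2), radius 1/6

x1: center (4/7, 4/7), radius 1/42; x2: center (1/2, 3/7), radius 1/49; x3: center (-1/2, 1/2), radius 1/6


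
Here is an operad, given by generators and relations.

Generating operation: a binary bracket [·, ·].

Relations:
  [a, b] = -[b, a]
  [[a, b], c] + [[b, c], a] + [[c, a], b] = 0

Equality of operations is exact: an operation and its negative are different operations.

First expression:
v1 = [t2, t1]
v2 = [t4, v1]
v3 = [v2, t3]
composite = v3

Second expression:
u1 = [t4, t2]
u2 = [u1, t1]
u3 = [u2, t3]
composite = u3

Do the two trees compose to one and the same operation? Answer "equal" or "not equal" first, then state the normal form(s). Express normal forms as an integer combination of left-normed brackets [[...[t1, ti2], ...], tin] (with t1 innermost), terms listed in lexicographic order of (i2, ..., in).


Normal form of the first expression: [[[t1, t2], t4], t3]
Normal form of the second expression: [[[t1, t2], t4], t3] - [[[t1, t4], t2], t3]
The forms do not match — not equal.

not equal; first: [[[t1, t2], t4], t3]; second: [[[t1, t2], t4], t3] - [[[t1, t4], t2], t3]


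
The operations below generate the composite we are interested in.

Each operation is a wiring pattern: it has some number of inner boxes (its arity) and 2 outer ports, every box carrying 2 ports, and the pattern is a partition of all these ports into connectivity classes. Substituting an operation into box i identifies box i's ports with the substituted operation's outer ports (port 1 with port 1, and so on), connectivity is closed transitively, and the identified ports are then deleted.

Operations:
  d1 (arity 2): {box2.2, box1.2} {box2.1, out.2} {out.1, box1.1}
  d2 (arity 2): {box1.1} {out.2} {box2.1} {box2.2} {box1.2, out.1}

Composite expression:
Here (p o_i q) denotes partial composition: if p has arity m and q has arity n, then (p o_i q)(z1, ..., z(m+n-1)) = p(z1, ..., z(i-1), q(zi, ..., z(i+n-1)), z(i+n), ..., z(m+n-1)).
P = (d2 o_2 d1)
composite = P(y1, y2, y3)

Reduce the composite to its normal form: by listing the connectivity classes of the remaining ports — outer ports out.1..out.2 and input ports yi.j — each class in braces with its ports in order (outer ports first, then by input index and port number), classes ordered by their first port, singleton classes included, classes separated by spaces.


Treat the ports identified at d2 as solder joints: merge, then drop.
the subtree at d1 composes to {out.1, y2.1} {out.2, y3.1} {y2.2, y3.2} on (y2, y3); out.j = own outer ports
the subtree at d2 composes to {out.1, y1.2} {out.2} {y1.1} {y2.1} {y2.2, y3.2} {y3.1} on (y1, y2, y3); out.j = own outer ports

{out.1, y1.2} {out.2} {y1.1} {y2.1} {y2.2, y3.2} {y3.1}


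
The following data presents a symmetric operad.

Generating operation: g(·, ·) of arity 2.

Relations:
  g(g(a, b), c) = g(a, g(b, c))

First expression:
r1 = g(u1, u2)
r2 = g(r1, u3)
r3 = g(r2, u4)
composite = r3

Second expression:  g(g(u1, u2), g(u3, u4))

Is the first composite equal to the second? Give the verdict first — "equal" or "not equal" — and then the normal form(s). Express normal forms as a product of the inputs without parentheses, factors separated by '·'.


Normal form of the first expression: u1 · u2 · u3 · u4
Normal form of the second expression: u1 · u2 · u3 · u4
Identical normal forms: equal.

equal; both compose to u1 · u2 · u3 · u4


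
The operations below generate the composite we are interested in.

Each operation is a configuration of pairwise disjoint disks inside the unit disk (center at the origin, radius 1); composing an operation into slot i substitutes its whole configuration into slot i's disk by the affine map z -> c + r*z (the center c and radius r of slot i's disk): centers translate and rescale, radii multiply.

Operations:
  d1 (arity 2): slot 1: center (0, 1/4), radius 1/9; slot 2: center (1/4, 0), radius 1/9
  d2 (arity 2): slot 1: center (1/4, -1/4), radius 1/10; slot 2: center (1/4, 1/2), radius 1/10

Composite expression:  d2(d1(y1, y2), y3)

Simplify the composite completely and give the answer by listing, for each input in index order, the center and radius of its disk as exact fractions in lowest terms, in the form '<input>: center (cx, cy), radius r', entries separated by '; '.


y1: center (1/4, -9/40), radius 1/90; y2: center (11/40, -1/4), radius 1/90; y3: center (1/4, 1/2), radius 1/10


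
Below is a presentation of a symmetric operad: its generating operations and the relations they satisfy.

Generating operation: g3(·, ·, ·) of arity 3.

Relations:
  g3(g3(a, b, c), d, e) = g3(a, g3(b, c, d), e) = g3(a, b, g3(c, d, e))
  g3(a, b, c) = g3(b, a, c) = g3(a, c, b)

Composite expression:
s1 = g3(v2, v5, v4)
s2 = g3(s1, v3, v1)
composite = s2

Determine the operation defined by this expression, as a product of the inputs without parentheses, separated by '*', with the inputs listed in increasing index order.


v1 * v2 * v3 * v4 * v5


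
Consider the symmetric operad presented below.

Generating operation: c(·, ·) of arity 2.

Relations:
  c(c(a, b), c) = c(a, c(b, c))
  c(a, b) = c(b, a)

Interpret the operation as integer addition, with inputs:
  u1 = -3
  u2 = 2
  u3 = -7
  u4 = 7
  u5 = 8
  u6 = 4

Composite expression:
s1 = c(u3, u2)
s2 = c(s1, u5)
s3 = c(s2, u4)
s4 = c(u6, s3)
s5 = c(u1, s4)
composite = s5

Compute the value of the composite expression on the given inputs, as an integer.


c(u3, u2) = -5
c(c(u3, u2), u5) = 3
c(c(c(u3, u2), u5), u4) = 10
c(u6, c(c(c(u3, u2), u5), u4)) = 14
c(u1, c(u6, c(c(c(u3, u2), u5), u4))) = 11

11


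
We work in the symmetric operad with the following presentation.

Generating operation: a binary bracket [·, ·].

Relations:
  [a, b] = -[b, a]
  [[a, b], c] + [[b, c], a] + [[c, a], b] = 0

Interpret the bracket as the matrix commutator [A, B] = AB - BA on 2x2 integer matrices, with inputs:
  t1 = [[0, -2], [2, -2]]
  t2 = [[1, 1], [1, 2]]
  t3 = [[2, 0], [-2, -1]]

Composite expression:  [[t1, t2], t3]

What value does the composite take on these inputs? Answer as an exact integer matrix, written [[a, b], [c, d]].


[[0, 0], [-28, 0]]

[t1, t2] = [[-4, 0], [-4, 4]]
[[t1, t2], t3] = [[0, 0], [-28, 0]]


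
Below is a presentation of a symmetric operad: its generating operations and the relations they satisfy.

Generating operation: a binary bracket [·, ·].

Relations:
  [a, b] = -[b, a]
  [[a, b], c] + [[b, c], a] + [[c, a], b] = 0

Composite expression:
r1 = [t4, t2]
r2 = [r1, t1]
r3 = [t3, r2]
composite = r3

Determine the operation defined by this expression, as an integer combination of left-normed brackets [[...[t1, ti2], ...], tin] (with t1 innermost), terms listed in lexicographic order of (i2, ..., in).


-[[[t1, t2], t4], t3] + [[[t1, t4], t2], t3]


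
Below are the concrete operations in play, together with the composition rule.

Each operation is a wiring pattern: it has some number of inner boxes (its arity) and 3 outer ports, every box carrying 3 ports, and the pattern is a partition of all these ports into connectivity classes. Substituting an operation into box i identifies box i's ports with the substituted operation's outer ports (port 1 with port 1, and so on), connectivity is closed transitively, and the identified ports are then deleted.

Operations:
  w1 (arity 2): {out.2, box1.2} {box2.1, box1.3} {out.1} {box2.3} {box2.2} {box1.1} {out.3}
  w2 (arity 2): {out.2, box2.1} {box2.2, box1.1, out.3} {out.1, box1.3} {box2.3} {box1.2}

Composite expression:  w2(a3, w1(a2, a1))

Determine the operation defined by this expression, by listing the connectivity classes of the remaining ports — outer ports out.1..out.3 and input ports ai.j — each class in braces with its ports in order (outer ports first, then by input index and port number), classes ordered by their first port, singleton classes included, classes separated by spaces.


{out.1, a3.3} {out.2} {out.3, a2.2, a3.1} {a1.1, a2.3} {a1.2} {a1.3} {a2.1} {a3.2}

Connectivity passes through glued w2-boundaries; trace each wire chain.
through w1, on inputs (a2, a1): {out.1} {out.2, a2.2} {out.3} {a1.1, a2.3} {a1.2} {a1.3} {a2.1} (out.j = stage outer ports)
through w2, on inputs (a3, a2, a1): {out.1, a3.3} {out.2} {out.3, a2.2, a3.1} {a1.1, a2.3} {a1.2} {a1.3} {a2.1} {a3.2} (out.j = stage outer ports)


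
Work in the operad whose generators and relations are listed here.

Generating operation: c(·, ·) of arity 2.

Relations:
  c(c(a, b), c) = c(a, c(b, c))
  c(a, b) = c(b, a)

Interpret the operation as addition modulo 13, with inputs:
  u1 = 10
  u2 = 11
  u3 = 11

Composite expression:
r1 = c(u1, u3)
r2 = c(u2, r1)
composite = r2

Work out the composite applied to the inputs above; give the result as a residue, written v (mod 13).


6 (mod 13)

c(u1, u3) = 8
c(u2, c(u1, u3)) = 6


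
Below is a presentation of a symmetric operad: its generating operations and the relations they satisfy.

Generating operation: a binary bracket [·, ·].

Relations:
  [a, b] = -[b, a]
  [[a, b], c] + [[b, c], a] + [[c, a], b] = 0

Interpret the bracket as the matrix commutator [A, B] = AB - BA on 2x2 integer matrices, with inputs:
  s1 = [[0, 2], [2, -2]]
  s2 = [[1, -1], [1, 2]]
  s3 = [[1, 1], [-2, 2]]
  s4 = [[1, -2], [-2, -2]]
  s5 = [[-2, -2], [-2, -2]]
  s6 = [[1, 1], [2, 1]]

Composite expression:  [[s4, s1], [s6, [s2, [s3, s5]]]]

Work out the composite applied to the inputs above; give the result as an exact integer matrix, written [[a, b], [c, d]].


[[0, -280], [-280, 0]]


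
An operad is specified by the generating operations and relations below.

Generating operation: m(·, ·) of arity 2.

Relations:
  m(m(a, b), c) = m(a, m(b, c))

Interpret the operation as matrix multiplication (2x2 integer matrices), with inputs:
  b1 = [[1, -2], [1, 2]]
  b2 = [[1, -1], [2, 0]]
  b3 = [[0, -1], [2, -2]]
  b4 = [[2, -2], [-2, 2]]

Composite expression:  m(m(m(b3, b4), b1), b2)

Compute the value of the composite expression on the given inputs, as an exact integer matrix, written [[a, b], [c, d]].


m(b3, b4) = [[2, -2], [8, -8]]
m(m(b3, b4), b1) = [[0, -8], [0, -32]]
m(m(m(b3, b4), b1), b2) = [[-16, 0], [-64, 0]]

[[-16, 0], [-64, 0]]


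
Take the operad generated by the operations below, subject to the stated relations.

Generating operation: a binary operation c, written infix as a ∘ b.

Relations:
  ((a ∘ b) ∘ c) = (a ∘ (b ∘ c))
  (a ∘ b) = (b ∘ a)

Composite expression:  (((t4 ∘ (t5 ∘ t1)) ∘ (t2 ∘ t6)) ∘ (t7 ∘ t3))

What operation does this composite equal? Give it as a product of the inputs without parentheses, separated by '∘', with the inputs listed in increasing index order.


t1 ∘ t2 ∘ t3 ∘ t4 ∘ t5 ∘ t6 ∘ t7

Key point: c commutes, so take the t-inputs in any fixed order.
(t5 ∘ t1) linearizes to t5 ∘ t1
(t4 ∘ (t5 ∘ t1)) linearizes to t4 ∘ t5 ∘ t1
(t2 ∘ t6) linearizes to t2 ∘ t6
((t4 ∘ (t5 ∘ t1)) ∘ (t2 ∘ t6)) linearizes to t4 ∘ t5 ∘ t1 ∘ t2 ∘ t6
(t7 ∘ t3) linearizes to t7 ∘ t3
(((t4 ∘ (t5 ∘ t1)) ∘ (t2 ∘ t6)) ∘ (t7 ∘ t3)) linearizes to t4 ∘ t5 ∘ t1 ∘ t2 ∘ t6 ∘ t7 ∘ t3
sorting the factors by input index: t1 ∘ t2 ∘ t3 ∘ t4 ∘ t5 ∘ t6 ∘ t7


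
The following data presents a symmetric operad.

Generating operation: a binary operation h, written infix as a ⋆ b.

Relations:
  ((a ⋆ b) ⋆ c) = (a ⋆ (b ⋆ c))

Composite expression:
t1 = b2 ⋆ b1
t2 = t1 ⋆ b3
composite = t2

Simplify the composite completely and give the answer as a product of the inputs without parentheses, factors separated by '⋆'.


Associativity of h dissolves the nesting; only the b-input order survives.
(b2 ⋆ b1) reduces to b2 ⋆ b1
((b2 ⋆ b1) ⋆ b3) reduces to b2 ⋆ b1 ⋆ b3

b2 ⋆ b1 ⋆ b3


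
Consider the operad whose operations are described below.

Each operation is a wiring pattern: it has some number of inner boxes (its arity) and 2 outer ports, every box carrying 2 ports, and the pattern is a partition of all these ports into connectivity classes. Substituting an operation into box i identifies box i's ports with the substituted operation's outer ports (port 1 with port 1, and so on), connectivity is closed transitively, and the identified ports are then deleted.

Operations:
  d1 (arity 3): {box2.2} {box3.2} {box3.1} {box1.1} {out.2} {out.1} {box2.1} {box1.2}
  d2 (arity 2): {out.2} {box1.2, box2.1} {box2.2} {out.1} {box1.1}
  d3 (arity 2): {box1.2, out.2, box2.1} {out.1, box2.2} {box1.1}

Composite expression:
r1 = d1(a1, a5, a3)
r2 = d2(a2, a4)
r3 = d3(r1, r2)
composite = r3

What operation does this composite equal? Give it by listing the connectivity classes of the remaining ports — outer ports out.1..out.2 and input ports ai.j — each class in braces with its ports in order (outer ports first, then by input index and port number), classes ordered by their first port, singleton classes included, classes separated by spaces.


{out.1} {out.2} {a1.1} {a1.2} {a2.1} {a2.2, a4.1} {a3.1} {a3.2} {a4.2} {a5.1} {a5.2}


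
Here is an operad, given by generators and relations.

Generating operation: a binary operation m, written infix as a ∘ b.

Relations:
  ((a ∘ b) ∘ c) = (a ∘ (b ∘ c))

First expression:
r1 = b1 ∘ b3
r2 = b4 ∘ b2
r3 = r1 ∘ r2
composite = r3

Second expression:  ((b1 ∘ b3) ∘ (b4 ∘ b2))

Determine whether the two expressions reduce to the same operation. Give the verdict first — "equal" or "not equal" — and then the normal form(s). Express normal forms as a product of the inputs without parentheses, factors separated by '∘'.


equal — both sides give b1 ∘ b3 ∘ b4 ∘ b2

The first composite normalizes to b1 ∘ b3 ∘ b4 ∘ b2
The second composite normalizes to b1 ∘ b3 ∘ b4 ∘ b2
One common form — equal.


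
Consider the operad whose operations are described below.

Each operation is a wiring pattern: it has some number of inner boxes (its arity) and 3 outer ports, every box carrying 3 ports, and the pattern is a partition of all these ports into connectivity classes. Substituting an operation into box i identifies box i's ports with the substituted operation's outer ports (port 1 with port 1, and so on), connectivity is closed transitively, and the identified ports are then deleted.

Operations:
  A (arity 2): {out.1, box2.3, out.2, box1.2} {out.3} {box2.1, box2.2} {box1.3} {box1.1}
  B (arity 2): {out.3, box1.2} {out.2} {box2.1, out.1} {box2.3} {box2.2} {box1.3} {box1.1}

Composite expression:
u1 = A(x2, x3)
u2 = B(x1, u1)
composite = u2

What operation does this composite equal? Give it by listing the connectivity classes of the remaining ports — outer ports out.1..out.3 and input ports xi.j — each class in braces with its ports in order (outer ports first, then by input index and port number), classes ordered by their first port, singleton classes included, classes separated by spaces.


{out.1, x2.2, x3.3} {out.2} {out.3, x1.2} {x1.1} {x1.3} {x2.1} {x2.3} {x3.1, x3.2}

After gluing at B, chains via deleted ports link the x-ports.
A over (x2, x3) gives {out.1, out.2, x2.2, x3.3} {out.3} {x2.1} {x2.3} {x3.1, x3.2}, out.j being that stage's outer ports
B over (x1, x2, x3) gives {out.1, x2.2, x3.3} {out.2} {out.3, x1.2} {x1.1} {x1.3} {x2.1} {x2.3} {x3.1, x3.2}, out.j being that stage's outer ports


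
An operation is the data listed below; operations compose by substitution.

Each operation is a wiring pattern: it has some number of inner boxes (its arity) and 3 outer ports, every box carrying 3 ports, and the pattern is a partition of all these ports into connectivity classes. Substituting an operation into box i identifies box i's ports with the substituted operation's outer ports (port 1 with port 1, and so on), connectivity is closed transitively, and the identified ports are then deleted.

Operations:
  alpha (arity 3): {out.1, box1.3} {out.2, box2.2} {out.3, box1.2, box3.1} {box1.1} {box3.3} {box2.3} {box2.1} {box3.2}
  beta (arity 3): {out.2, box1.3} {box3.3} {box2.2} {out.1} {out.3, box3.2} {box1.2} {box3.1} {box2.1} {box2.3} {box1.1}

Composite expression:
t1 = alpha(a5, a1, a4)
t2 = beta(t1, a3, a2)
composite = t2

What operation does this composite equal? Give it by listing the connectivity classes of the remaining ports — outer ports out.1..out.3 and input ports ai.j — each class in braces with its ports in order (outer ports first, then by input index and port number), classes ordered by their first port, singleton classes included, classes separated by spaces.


{out.1} {out.2, a4.1, a5.2} {out.3, a2.2} {a1.1} {a1.2} {a1.3} {a2.1} {a2.3} {a3.1} {a3.2} {a3.3} {a4.2} {a4.3} {a5.1} {a5.3}

Treat the ports identified at beta as solder joints: merge, then drop.
after alpha, the pattern on (a5, a1, a4) reads {out.1, a5.3} {out.2, a1.2} {out.3, a4.1, a5.2} {a1.1} {a1.3} {a4.2} {a4.3} {a5.1} (out.j = its outer ports)
after beta, the pattern on (a5, a1, a4, a3, a2) reads {out.1} {out.2, a4.1, a5.2} {out.3, a2.2} {a1.1} {a1.2} {a1.3} {a2.1} {a2.3} {a3.1} {a3.2} {a3.3} {a4.2} {a4.3} {a5.1} {a5.3} (out.j = its outer ports)


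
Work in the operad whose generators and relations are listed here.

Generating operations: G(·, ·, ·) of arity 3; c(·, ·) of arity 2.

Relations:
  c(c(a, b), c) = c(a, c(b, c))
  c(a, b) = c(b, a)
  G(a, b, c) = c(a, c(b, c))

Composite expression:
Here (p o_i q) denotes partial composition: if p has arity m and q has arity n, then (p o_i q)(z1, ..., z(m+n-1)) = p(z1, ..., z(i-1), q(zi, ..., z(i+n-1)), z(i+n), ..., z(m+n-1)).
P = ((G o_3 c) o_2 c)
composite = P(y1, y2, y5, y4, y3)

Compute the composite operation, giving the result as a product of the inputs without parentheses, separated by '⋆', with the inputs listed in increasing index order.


Any arrangement under G is one operation, so sort the y-inputs.
c(y2, y5) reduces to y2 ⋆ y5
c(y4, y3) reduces to y4 ⋆ y3
G(y1, c(y2, y5), c(y4, y3)) reduces to y1 ⋆ y2 ⋆ y5 ⋆ y4 ⋆ y3
putting the inputs in ascending order: y1 ⋆ y2 ⋆ y3 ⋆ y4 ⋆ y5

y1 ⋆ y2 ⋆ y3 ⋆ y4 ⋆ y5


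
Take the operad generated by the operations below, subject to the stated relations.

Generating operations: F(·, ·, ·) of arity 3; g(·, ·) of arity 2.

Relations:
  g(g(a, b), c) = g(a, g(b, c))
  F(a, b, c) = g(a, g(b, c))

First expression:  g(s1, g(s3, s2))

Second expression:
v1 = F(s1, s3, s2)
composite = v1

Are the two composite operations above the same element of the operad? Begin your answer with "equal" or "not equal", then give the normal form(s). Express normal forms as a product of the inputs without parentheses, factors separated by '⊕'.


equal — both sides give s1 ⊕ s3 ⊕ s2


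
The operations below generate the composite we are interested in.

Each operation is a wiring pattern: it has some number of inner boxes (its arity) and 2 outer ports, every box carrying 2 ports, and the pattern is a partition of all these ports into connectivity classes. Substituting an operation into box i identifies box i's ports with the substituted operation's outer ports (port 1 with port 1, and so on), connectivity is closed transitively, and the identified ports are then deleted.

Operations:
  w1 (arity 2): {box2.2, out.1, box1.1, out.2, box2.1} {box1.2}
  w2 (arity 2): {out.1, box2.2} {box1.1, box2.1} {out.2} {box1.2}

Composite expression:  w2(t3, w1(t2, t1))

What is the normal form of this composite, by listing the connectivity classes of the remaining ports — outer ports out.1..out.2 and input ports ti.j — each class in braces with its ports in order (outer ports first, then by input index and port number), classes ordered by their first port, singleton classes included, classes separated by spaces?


{out.1, t1.1, t1.2, t2.1, t3.1} {out.2} {t2.2} {t3.2}

Substituting into w2 glues patterns; closure does the rest.
composing w1 on (t2, t1), with out.j its own outer ports: {out.1, out.2, t1.1, t1.2, t2.1} {t2.2}
composing w2 on (t3, t2, t1), with out.j its own outer ports: {out.1, t1.1, t1.2, t2.1, t3.1} {out.2} {t2.2} {t3.2}


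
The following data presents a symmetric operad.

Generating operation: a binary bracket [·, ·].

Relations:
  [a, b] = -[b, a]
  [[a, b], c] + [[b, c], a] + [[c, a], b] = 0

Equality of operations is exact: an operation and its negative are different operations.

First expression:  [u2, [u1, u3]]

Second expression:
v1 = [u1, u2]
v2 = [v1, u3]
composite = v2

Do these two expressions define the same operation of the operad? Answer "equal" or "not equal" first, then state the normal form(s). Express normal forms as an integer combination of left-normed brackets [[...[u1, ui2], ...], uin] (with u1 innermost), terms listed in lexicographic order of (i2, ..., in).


not equal; first: -[[u1, u3], u2]; second: [[u1, u2], u3]

The first composite normalizes to -[[u1, u3], u2]
The second composite normalizes to [[u1, u2], u3]
The normal forms differ: not equal.


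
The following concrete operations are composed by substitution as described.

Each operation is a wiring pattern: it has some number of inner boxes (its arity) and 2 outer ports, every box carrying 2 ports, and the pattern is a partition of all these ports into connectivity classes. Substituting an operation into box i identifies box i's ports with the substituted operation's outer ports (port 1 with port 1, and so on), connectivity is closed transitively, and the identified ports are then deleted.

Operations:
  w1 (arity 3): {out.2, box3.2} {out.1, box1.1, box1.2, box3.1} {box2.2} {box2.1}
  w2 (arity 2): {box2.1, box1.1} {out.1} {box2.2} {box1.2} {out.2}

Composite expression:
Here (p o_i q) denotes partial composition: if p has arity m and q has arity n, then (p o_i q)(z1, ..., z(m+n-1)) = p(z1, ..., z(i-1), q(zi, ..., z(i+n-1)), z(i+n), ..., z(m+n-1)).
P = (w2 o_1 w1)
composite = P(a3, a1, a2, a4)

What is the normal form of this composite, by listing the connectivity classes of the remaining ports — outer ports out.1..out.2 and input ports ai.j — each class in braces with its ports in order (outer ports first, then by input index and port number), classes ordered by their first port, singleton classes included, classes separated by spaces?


{out.1} {out.2} {a1.1} {a1.2} {a2.1, a3.1, a3.2, a4.1} {a2.2} {a4.2}

Connectivity passes through glued w2-boundaries; trace each wire chain.
w1 over (a3, a1, a2) gives {out.1, a2.1, a3.1, a3.2} {out.2, a2.2} {a1.1} {a1.2}, out.j being that stage's outer ports
w2 over (a3, a1, a2, a4) gives {out.1} {out.2} {a1.1} {a1.2} {a2.1, a3.1, a3.2, a4.1} {a2.2} {a4.2}, out.j being that stage's outer ports


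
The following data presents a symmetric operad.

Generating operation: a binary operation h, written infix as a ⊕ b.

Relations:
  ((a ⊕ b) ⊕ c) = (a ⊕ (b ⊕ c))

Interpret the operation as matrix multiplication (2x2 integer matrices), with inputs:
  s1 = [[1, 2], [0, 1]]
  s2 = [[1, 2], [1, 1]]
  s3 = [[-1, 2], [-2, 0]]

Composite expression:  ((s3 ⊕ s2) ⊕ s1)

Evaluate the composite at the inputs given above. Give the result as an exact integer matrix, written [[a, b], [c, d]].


[[1, 2], [-2, -8]]

(s3 ⊕ s2) = [[1, 0], [-2, -4]]
((s3 ⊕ s2) ⊕ s1) = [[1, 2], [-2, -8]]


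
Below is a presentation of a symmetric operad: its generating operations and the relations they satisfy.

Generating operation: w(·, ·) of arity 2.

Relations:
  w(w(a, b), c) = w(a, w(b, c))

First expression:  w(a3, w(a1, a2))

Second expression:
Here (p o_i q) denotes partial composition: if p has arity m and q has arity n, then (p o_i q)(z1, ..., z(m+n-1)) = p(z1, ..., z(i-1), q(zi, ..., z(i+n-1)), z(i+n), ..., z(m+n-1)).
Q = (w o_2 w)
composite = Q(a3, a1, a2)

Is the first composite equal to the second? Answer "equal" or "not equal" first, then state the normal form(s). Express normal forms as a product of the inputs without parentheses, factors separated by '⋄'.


equal; the common form is a3 ⋄ a1 ⋄ a2

The first composite normalizes to a3 ⋄ a1 ⋄ a2
The second composite normalizes to a3 ⋄ a1 ⋄ a2
Both agree, so they are equal.


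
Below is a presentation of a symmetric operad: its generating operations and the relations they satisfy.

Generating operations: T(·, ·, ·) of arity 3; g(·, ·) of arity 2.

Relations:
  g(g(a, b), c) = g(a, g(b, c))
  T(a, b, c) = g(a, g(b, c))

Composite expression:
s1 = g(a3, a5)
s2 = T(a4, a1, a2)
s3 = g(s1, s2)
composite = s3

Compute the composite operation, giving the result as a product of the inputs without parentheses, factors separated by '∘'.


a3 ∘ a5 ∘ a4 ∘ a1 ∘ a2

Every regrouping of g is equal, so read the a-inputs in written order.
g(a3, a5) linearizes to a3 ∘ a5
T(a4, a1, a2) linearizes to a4 ∘ a1 ∘ a2
g(g(a3, a5), T(a4, a1, a2)) linearizes to a3 ∘ a5 ∘ a4 ∘ a1 ∘ a2


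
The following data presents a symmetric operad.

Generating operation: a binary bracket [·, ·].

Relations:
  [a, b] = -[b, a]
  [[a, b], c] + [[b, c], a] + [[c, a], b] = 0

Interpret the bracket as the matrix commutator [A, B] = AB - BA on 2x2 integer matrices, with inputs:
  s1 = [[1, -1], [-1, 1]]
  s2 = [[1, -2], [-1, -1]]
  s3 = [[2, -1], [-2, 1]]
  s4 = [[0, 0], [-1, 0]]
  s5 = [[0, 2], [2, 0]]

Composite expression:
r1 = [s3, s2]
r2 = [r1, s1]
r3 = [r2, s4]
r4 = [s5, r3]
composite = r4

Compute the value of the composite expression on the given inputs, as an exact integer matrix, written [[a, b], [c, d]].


[s3, s2] = [[-3, 0], [-3, 3]]
[[s3, s2], s1] = [[-3, 6], [-6, 3]]
[[[s3, s2], s1], s4] = [[-6, 0], [-6, 6]]
[s5, [[[s3, s2], s1], s4]] = [[-12, 24], [-24, 12]]

[[-12, 24], [-24, 12]]


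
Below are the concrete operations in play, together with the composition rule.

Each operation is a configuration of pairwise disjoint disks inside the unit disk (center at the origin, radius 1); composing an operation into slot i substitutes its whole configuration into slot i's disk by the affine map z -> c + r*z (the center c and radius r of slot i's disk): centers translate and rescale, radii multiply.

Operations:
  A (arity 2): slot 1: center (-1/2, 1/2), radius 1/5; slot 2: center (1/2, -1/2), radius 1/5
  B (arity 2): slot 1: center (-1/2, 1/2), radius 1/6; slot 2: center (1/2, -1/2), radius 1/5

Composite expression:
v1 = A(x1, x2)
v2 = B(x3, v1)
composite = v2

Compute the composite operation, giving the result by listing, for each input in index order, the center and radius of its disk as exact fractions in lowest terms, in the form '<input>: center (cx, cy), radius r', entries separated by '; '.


x1: center (2/5, -2/5), radius 1/25; x2: center (3/5, -3/5), radius 1/25; x3: center (-1/2, 1/2), radius 1/6

Nesting under B composes maps z -> c + r*z down each x-path.
x3 passes through 1 substitution, ending at center (-1/2, 1/2), radius 1/6
x1 passes through 2 substitutions, ending at center (2/5, -2/5), radius 1/25
x2 passes through 2 substitutions, ending at center (3/5, -3/5), radius 1/25


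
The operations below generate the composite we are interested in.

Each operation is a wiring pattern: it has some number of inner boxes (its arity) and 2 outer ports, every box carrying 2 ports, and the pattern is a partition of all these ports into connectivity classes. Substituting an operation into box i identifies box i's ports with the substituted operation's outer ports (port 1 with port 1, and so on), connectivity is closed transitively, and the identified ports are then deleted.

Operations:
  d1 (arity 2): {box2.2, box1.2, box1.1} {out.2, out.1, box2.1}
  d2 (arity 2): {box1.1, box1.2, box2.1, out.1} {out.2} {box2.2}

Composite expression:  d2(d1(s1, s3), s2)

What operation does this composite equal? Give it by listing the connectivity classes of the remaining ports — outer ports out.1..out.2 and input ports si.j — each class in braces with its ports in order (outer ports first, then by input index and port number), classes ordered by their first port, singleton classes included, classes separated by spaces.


Treat the ports identified at d2 as solder joints: merge, then drop.
composing d1 on (s1, s3), with out.j its own outer ports: {out.1, out.2, s3.1} {s1.1, s1.2, s3.2}
composing d2 on (s1, s3, s2), with out.j its own outer ports: {out.1, s2.1, s3.1} {out.2} {s1.1, s1.2, s3.2} {s2.2}

{out.1, s2.1, s3.1} {out.2} {s1.1, s1.2, s3.2} {s2.2}


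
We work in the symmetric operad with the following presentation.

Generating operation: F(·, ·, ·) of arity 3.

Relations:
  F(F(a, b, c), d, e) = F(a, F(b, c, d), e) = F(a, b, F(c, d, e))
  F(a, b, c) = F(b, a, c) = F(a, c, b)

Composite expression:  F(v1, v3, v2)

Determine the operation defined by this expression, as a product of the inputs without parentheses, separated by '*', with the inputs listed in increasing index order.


v1 * v2 * v3


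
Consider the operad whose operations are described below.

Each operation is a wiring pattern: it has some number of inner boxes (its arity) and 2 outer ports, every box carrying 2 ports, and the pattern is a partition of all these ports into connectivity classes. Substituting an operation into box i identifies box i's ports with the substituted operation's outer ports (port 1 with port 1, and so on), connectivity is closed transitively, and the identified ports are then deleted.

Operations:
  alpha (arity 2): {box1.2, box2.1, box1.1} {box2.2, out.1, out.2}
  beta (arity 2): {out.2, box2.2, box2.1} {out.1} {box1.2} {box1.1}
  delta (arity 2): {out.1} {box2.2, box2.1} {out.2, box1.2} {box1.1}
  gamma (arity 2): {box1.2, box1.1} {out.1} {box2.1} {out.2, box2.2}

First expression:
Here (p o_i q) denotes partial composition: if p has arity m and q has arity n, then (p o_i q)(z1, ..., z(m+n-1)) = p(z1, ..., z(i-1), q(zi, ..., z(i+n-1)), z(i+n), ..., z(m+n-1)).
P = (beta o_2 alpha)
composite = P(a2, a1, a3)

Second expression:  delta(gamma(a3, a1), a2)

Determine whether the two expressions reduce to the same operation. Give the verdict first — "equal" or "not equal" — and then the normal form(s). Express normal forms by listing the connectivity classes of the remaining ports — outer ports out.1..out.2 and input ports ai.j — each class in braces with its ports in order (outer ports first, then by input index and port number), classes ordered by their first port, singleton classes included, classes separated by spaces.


not equal — first {out.1} {out.2, a3.2} {a1.1, a1.2, a3.1} {a2.1} {a2.2}, second {out.1} {out.2, a1.2} {a1.1} {a2.1, a2.2} {a3.1, a3.2}

The first composite normalizes to {out.1} {out.2, a3.2} {a1.1, a1.2, a3.1} {a2.1} {a2.2}
The second composite normalizes to {out.1} {out.2, a1.2} {a1.1} {a2.1, a2.2} {a3.1, a3.2}
No match — not equal.


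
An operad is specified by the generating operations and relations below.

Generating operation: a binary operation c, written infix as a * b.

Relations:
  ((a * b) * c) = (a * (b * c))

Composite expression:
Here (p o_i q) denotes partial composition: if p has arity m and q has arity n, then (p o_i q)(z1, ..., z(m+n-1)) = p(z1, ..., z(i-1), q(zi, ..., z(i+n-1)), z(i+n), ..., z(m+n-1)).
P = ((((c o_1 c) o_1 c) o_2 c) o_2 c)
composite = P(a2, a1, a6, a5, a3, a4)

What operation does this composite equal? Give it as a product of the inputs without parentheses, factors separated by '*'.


a2 * a1 * a6 * a5 * a3 * a4

Key point: c is associative — brackets drop, the a-order remains.
(a1 * a6) flattens to a1 * a6
((a1 * a6) * a5) flattens to a1 * a6 * a5
(a2 * ((a1 * a6) * a5)) flattens to a2 * a1 * a6 * a5
((a2 * ((a1 * a6) * a5)) * a3) flattens to a2 * a1 * a6 * a5 * a3
(((a2 * ((a1 * a6) * a5)) * a3) * a4) flattens to a2 * a1 * a6 * a5 * a3 * a4


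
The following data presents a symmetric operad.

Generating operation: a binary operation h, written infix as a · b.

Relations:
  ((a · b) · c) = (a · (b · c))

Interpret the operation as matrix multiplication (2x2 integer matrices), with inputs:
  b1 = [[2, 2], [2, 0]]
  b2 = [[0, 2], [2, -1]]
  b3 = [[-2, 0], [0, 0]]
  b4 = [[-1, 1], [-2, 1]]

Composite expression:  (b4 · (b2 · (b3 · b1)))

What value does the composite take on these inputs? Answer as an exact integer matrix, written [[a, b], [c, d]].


(b3 · b1) = [[-4, -4], [0, 0]]
(b2 · (b3 · b1)) = [[0, 0], [-8, -8]]
(b4 · (b2 · (b3 · b1))) = [[-8, -8], [-8, -8]]

[[-8, -8], [-8, -8]]


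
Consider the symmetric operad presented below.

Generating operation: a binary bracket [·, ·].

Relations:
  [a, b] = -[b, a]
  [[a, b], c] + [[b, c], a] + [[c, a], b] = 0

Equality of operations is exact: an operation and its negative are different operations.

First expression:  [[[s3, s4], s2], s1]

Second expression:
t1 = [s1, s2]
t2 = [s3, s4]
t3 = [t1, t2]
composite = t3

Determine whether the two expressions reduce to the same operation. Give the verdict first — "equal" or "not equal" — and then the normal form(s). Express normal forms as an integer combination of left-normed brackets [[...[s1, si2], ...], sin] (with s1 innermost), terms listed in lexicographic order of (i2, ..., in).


not equal — first [[[s1, s2], s3], s4] - [[[s1, s2], s4], s3] - [[[s1, s3], s4], s2] + [[[s1, s4], s3], s2], second [[[s1, s2], s3], s4] - [[[s1, s2], s4], s3]

Normal form of the first expression: [[[s1, s2], s3], s4] - [[[s1, s2], s4], s3] - [[[s1, s3], s4], s2] + [[[s1, s4], s3], s2]
Normal form of the second expression: [[[s1, s2], s3], s4] - [[[s1, s2], s4], s3]
The forms do not match — not equal.


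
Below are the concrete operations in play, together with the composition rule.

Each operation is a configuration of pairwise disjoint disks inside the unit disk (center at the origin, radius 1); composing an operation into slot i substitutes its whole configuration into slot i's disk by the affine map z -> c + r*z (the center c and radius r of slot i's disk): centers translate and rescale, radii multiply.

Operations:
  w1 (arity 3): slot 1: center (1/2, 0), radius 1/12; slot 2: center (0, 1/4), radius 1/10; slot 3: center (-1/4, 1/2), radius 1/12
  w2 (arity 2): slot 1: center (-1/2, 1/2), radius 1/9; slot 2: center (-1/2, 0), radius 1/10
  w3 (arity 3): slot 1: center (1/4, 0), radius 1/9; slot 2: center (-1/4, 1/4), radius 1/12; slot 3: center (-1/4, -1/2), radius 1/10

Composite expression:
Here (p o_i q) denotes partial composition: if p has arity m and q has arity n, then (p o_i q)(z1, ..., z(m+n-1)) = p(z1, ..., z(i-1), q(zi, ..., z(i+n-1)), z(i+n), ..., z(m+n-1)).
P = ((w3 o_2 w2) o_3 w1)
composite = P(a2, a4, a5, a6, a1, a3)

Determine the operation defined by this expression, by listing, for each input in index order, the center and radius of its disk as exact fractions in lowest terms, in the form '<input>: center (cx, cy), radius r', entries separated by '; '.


a1: center (-47/160, 61/240), radius 1/1440; a2: center (1/4, 0), radius 1/9; a3: center (-1/4, -1/2), radius 1/10; a4: center (-7/24, 7/24), radius 1/108; a5: center (-23/80, 1/4), radius 1/1440; a6: center (-7/24, 121/480), radius 1/1200

Nesting under w3 composes maps z -> c + r*z down each a-path.
tracing a2 down its 1-map path: center (1/4, 0), radius 1/9
tracing a4 down its 2-map path: center (-7/24, 7/24), radius 1/108
tracing a5 down its 3-map path: center (-23/80, 1/4), radius 1/1440
tracing a6 down its 3-map path: center (-7/24, 121/480), radius 1/1200
tracing a1 down its 3-map path: center (-47/160, 61/240), radius 1/1440
tracing a3 down its 1-map path: center (-1/4, -1/2), radius 1/10
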